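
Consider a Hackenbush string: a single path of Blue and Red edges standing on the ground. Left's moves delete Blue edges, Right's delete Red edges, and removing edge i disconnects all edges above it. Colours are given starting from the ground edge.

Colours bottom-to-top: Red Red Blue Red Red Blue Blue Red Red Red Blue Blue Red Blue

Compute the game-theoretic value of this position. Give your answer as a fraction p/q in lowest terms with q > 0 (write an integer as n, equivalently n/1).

-7397/4096

step 1: add Red to get R; options L={  } R={ 0 } — -1
step 2: add Red to get RR; options L={  } R={ -1; 0 } — -2
step 3: add Blue to get RRB; options L={ -2 } R={ -1; 0 } — -3/2
step 4: add Red to get RRBR; options L={ -2 } R={ -3/2; -1; 0 } — -7/4
step 5: add Red to get RRBRR; options L={ -2 } R={ -7/4; -3/2; -1; 0 } — -15/8
step 6: add Blue to get RRBRRB; options L={ -2; -15/8 } R={ -7/4; -3/2; -1; 0 } — -29/16
step 7: add Blue to get RRBRRBB; options L={ -2; -15/8; -29/16 } R={ -7/4; -3/2; -1; 0 } — -57/32
step 8: add Red to get RRBRRBBR; options L={ -2; -15/8; -29/16 } R={ -57/32; -7/4; -3/2; -1; 0 } — -115/64
step 9: add Red to get RRBRRBBRR; options L={ -2; -15/8; -29/16 } R={ -115/64; -57/32; -7/4; -3/2; -1; 0 } — -231/128
step 10: add Red to get RRBRRBBRRR; options L={ -2; -15/8; -29/16 } R={ -231/128; -115/64; -57/32; -7/4; -3/2; -1; 0 } — -463/256
step 11: add Blue to get RRBRRBBRRRB; options L={ -2; -15/8; -29/16; -463/256 } R={ -231/128; -115/64; -57/32; -7/4; -3/2; -1; 0 } — -925/512
step 12: add Blue to get RRBRRBBRRRBB; options L={ -2; -15/8; -29/16; -463/256; -925/512 } R={ -231/128; -115/64; -57/32; -7/4; -3/2; -1; 0 } — -1849/1024
step 13: add Red to get RRBRRBBRRRBBR; options L={ -2; -15/8; -29/16; -463/256; -925/512 } R={ -1849/1024; -231/128; -115/64; -57/32; -7/4; -3/2; -1; 0 } — -3699/2048
step 14: add Blue to get RRBRRBBRRRBBRB; options L={ -2; -15/8; -29/16; -463/256; -925/512; -3699/2048 } R={ -1849/1024; -231/128; -115/64; -57/32; -7/4; -3/2; -1; 0 } — -7397/4096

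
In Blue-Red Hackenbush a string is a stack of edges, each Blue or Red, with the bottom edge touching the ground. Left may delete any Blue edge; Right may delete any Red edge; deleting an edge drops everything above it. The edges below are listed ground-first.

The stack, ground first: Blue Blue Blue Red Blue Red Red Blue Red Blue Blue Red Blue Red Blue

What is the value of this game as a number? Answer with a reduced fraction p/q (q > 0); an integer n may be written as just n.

Recurse on prefixes of the 15-edge string Blue Blue Blue Red Blue Red Red Blue Red Blue Blue Red Blue Red Blue:
g_1 [B]  L=[0]  R=[∅]  so 1
g_2 [BB]  L=[0; 1]  R=[∅]  so 2
g_3 [BBB]  L=[0; 1; 2]  R=[∅]  so 3
g_4 [BBBR]  L=[0; 1; 2]  R=[3]  so 5/2
g_5 [BBBRB]  L=[0; 1; 2; 5/2]  R=[3]  so 11/4
g_6 [BBBRBR]  L=[0; 1; 2; 5/2]  R=[11/4; 3]  so 21/8
g_7 [BBBRBRR]  L=[0; 1; 2; 5/2]  R=[21/8; 11/4; 3]  so 41/16
g_8 [BBBRBRRB]  L=[0; 1; 2; 5/2; 41/16]  R=[21/8; 11/4; 3]  so 83/32
g_9 [BBBRBRRBR]  L=[0; 1; 2; 5/2; 41/16]  R=[83/32; 21/8; 11/4; 3]  so 165/64
g_10 [BBBRBRRBRB]  L=[0; 1; 2; 5/2; 41/16; 165/64]  R=[83/32; 21/8; 11/4; 3]  so 331/128
g_11 [BBBRBRRBRBB]  L=[0; 1; 2; 5/2; 41/16; 165/64; 331/128]  R=[83/32; 21/8; 11/4; 3]  so 663/256
g_12 [BBBRBRRBRBBR]  L=[0; 1; 2; 5/2; 41/16; 165/64; 331/128]  R=[663/256; 83/32; 21/8; 11/4; 3]  so 1325/512
g_13 [BBBRBRRBRBBRB]  L=[0; 1; 2; 5/2; 41/16; 165/64; 331/128; 1325/512]  R=[663/256; 83/32; 21/8; 11/4; 3]  so 2651/1024
g_14 [BBBRBRRBRBBRBR]  L=[0; 1; 2; 5/2; 41/16; 165/64; 331/128; 1325/512]  R=[2651/1024; 663/256; 83/32; 21/8; 11/4; 3]  so 5301/2048
g_15 [BBBRBRRBRBBRBRB]  L=[0; 1; 2; 5/2; 41/16; 165/64; 331/128; 1325/512; 5301/2048]  R=[2651/1024; 663/256; 83/32; 21/8; 11/4; 3]  so 10603/4096

10603/4096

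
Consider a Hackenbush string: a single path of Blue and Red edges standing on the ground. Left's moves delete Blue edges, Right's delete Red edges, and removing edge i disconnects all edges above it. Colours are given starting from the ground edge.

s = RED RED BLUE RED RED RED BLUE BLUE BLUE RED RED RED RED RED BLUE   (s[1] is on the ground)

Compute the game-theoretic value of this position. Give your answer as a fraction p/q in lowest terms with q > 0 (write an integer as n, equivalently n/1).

-15485/8192

Recurse on prefixes of the 15-edge string RED RED BLUE RED RED RED BLUE BLUE BLUE RED RED RED RED RED BLUE:
edge 1 of 15 (RED): { (no moves) | 0 } gives -1
edge 2 of 15 (RED): { (no moves) | -1; 0 } gives -2
edge 3 of 15 (BLUE): { -2 | -1; 0 } gives -3/2
edge 4 of 15 (RED): { -2 | -3/2; -1; 0 } gives -7/4
edge 5 of 15 (RED): { -2 | -7/4; -3/2; -1; 0 } gives -15/8
edge 6 of 15 (RED): { -2 | -15/8; -7/4; -3/2; -1; 0 } gives -31/16
edge 7 of 15 (BLUE): { -2; -31/16 | -15/8; -7/4; -3/2; -1; 0 } gives -61/32
edge 8 of 15 (BLUE): { -2; -31/16; -61/32 | -15/8; -7/4; -3/2; -1; 0 } gives -121/64
edge 9 of 15 (BLUE): { -2; -31/16; -61/32; -121/64 | -15/8; -7/4; -3/2; -1; 0 } gives -241/128
edge 10 of 15 (RED): { -2; -31/16; -61/32; -121/64 | -241/128; -15/8; -7/4; -3/2; -1; 0 } gives -483/256
edge 11 of 15 (RED): { -2; -31/16; -61/32; -121/64 | -483/256; -241/128; -15/8; -7/4; -3/2; -1; 0 } gives -967/512
edge 12 of 15 (RED): { -2; -31/16; -61/32; -121/64 | -967/512; -483/256; -241/128; -15/8; -7/4; -3/2; -1; 0 } gives -1935/1024
edge 13 of 15 (RED): { -2; -31/16; -61/32; -121/64 | -1935/1024; -967/512; -483/256; -241/128; -15/8; -7/4; -3/2; -1; 0 } gives -3871/2048
edge 14 of 15 (RED): { -2; -31/16; -61/32; -121/64 | -3871/2048; -1935/1024; -967/512; -483/256; -241/128; -15/8; -7/4; -3/2; -1; 0 } gives -7743/4096
edge 15 of 15 (BLUE): { -2; -31/16; -61/32; -121/64; -7743/4096 | -3871/2048; -1935/1024; -967/512; -483/256; -241/128; -15/8; -7/4; -3/2; -1; 0 } gives -15485/8192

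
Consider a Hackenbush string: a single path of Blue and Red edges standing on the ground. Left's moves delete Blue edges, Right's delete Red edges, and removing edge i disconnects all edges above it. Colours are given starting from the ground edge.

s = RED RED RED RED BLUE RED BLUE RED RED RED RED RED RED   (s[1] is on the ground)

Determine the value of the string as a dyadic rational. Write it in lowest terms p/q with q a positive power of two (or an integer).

-1919/512

Prefix values for RED RED RED RED BLUE RED BLUE RED RED RED RED RED RED via {L|R} + simplicity:
R: Left {  }, Right { 0 } so simplest -1
RR: Left {  }, Right { -1,0 } so simplest -2
RRR: Left {  }, Right { -2,-1,0 } so simplest -3
RRRR: Left {  }, Right { -3,-2,-1,0 } so simplest -4
RRRRB: Left { -4 }, Right { -3,-2,-1,0 } so simplest -7/2
RRRRBR: Left { -4 }, Right { -7/2,-3,-2,-1,0 } so simplest -15/4
RRRRBRB: Left { -4,-15/4 }, Right { -7/2,-3,-2,-1,0 } so simplest -29/8
RRRRBRBR: Left { -4,-15/4 }, Right { -29/8,-7/2,-3,-2,-1,0 } so simplest -59/16
RRRRBRBRR: Left { -4,-15/4 }, Right { -59/16,-29/8,-7/2,-3,-2,-1,0 } so simplest -119/32
RRRRBRBRRR: Left { -4,-15/4 }, Right { -119/32,-59/16,-29/8,-7/2,-3,-2,-1,0 } so simplest -239/64
RRRRBRBRRRR: Left { -4,-15/4 }, Right { -239/64,-119/32,-59/16,-29/8,-7/2,-3,-2,-1,0 } so simplest -479/128
RRRRBRBRRRRR: Left { -4,-15/4 }, Right { -479/128,-239/64,-119/32,-59/16,-29/8,-7/2,-3,-2,-1,0 } so simplest -959/256
RRRRBRBRRRRRR: Left { -4,-15/4 }, Right { -959/256,-479/128,-239/64,-119/32,-59/16,-29/8,-7/2,-3,-2,-1,0 } so simplest -1919/512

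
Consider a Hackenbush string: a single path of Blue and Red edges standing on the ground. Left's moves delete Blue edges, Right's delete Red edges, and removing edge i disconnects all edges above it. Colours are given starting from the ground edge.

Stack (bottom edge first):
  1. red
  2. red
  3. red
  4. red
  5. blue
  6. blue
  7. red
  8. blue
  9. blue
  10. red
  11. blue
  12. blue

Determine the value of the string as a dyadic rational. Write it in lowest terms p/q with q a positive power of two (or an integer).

-841/256

Build G(s[:k]) for k = 1..12, string s = red red red red blue blue red blue blue red blue blue.
G_1 [r]  L=[(no moves)]  R=[0]  ⇒ -1
G_2 [rr]  L=[(no moves)]  R=[-1; 0]  ⇒ -2
G_3 [rrr]  L=[(no moves)]  R=[-2; -1; 0]  ⇒ -3
G_4 [rrrr]  L=[(no moves)]  R=[-3; -2; -1; 0]  ⇒ -4
G_5 [rrrrb]  L=[-4]  R=[-3; -2; -1; 0]  ⇒ -7/2
G_6 [rrrrbb]  L=[-4; -7/2]  R=[-3; -2; -1; 0]  ⇒ -13/4
G_7 [rrrrbbr]  L=[-4; -7/2]  R=[-13/4; -3; -2; -1; 0]  ⇒ -27/8
G_8 [rrrrbbrb]  L=[-4; -7/2; -27/8]  R=[-13/4; -3; -2; -1; 0]  ⇒ -53/16
G_9 [rrrrbbrbb]  L=[-4; -7/2; -27/8; -53/16]  R=[-13/4; -3; -2; -1; 0]  ⇒ -105/32
G_10 [rrrrbbrbbr]  L=[-4; -7/2; -27/8; -53/16]  R=[-105/32; -13/4; -3; -2; -1; 0]  ⇒ -211/64
G_11 [rrrrbbrbbrb]  L=[-4; -7/2; -27/8; -53/16; -211/64]  R=[-105/32; -13/4; -3; -2; -1; 0]  ⇒ -421/128
G_12 [rrrrbbrbbrbb]  L=[-4; -7/2; -27/8; -53/16; -211/64; -421/128]  R=[-105/32; -13/4; -3; -2; -1; 0]  ⇒ -841/256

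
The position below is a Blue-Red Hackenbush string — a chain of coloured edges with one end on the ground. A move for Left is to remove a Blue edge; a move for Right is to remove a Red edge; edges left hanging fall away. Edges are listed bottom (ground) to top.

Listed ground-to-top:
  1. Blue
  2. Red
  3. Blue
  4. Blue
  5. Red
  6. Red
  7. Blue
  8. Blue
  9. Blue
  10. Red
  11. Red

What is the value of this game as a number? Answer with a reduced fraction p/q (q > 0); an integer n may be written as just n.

825/1024

Build v(s[:k]) for k = 1..11, string s = Blue Red Blue Blue Red Red Blue Blue Blue Red Red.
edge 1 of 11 (Blue): { 0 | none } -> 1
edge 2 of 11 (Red): { 0 | 1 } -> 1/2
edge 3 of 11 (Blue): { 0,1/2 | 1 } -> 3/4
edge 4 of 11 (Blue): { 0,1/2,3/4 | 1 } -> 7/8
edge 5 of 11 (Red): { 0,1/2,3/4 | 7/8,1 } -> 13/16
edge 6 of 11 (Red): { 0,1/2,3/4 | 13/16,7/8,1 } -> 25/32
edge 7 of 11 (Blue): { 0,1/2,3/4,25/32 | 13/16,7/8,1 } -> 51/64
edge 8 of 11 (Blue): { 0,1/2,3/4,25/32,51/64 | 13/16,7/8,1 } -> 103/128
edge 9 of 11 (Blue): { 0,1/2,3/4,25/32,51/64,103/128 | 13/16,7/8,1 } -> 207/256
edge 10 of 11 (Red): { 0,1/2,3/4,25/32,51/64,103/128 | 207/256,13/16,7/8,1 } -> 413/512
edge 11 of 11 (Red): { 0,1/2,3/4,25/32,51/64,103/128 | 413/512,207/256,13/16,7/8,1 } -> 825/1024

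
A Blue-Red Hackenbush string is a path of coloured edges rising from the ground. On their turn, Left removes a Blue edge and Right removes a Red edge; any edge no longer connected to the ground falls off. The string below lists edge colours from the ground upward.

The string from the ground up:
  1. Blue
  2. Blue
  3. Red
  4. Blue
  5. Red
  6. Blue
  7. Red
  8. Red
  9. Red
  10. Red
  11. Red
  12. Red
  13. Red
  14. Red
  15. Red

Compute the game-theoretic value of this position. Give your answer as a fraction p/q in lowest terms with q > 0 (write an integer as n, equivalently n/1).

Build value(s[:k]) for k = 1..15, string s = Blue Blue Red Blue Red Blue Red Red Red Red Red Red Red Red Red.
B: Left { 0 }, Right { ∅ } = simplest 1
BB: Left { 0 1 }, Right { ∅ } = simplest 2
BBR: Left { 0 1 }, Right { 2 } = simplest 3/2
BBRB: Left { 0 1 3/2 }, Right { 2 } = simplest 7/4
BBRBR: Left { 0 1 3/2 }, Right { 7/4 2 } = simplest 13/8
BBRBRB: Left { 0 1 3/2 13/8 }, Right { 7/4 2 } = simplest 27/16
BBRBRBR: Left { 0 1 3/2 13/8 }, Right { 27/16 7/4 2 } = simplest 53/32
BBRBRBRR: Left { 0 1 3/2 13/8 }, Right { 53/32 27/16 7/4 2 } = simplest 105/64
BBRBRBRRR: Left { 0 1 3/2 13/8 }, Right { 105/64 53/32 27/16 7/4 2 } = simplest 209/128
BBRBRBRRRR: Left { 0 1 3/2 13/8 }, Right { 209/128 105/64 53/32 27/16 7/4 2 } = simplest 417/256
BBRBRBRRRRR: Left { 0 1 3/2 13/8 }, Right { 417/256 209/128 105/64 53/32 27/16 7/4 2 } = simplest 833/512
BBRBRBRRRRRR: Left { 0 1 3/2 13/8 }, Right { 833/512 417/256 209/128 105/64 53/32 27/16 7/4 2 } = simplest 1665/1024
BBRBRBRRRRRRR: Left { 0 1 3/2 13/8 }, Right { 1665/1024 833/512 417/256 209/128 105/64 53/32 27/16 7/4 2 } = simplest 3329/2048
BBRBRBRRRRRRRR: Left { 0 1 3/2 13/8 }, Right { 3329/2048 1665/1024 833/512 417/256 209/128 105/64 53/32 27/16 7/4 2 } = simplest 6657/4096
BBRBRBRRRRRRRRR: Left { 0 1 3/2 13/8 }, Right { 6657/4096 3329/2048 1665/1024 833/512 417/256 209/128 105/64 53/32 27/16 7/4 2 } = simplest 13313/8192

13313/8192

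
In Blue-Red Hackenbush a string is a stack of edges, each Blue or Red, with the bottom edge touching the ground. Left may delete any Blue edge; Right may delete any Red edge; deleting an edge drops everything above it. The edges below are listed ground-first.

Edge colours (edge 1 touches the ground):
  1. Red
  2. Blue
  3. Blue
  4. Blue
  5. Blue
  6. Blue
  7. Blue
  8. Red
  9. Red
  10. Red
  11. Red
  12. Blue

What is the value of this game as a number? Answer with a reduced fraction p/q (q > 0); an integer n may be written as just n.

G(R) = {  | 0 } — -1
G(RB) = { -1 | 0 } — -1/2
G(RBB) = { -1, -1/2 | 0 } — -1/4
G(RBBB) = { -1, -1/2, -1/4 | 0 } — -1/8
G(RBBBB) = { -1, -1/2, -1/4, -1/8 | 0 } — -1/16
G(RBBBBB) = { -1, -1/2, -1/4, -1/8, -1/16 | 0 } — -1/32
G(RBBBBBB) = { -1, -1/2, -1/4, -1/8, -1/16, -1/32 | 0 } — -1/64
G(RBBBBBBR) = { -1, -1/2, -1/4, -1/8, -1/16, -1/32 | -1/64, 0 } — -3/128
G(RBBBBBBRR) = { -1, -1/2, -1/4, -1/8, -1/16, -1/32 | -3/128, -1/64, 0 } — -7/256
G(RBBBBBBRRR) = { -1, -1/2, -1/4, -1/8, -1/16, -1/32 | -7/256, -3/128, -1/64, 0 } — -15/512
G(RBBBBBBRRRR) = { -1, -1/2, -1/4, -1/8, -1/16, -1/32 | -15/512, -7/256, -3/128, -1/64, 0 } — -31/1024
G(RBBBBBBRRRRB) = { -1, -1/2, -1/4, -1/8, -1/16, -1/32, -31/1024 | -15/512, -7/256, -3/128, -1/64, 0 } — -61/2048

-61/2048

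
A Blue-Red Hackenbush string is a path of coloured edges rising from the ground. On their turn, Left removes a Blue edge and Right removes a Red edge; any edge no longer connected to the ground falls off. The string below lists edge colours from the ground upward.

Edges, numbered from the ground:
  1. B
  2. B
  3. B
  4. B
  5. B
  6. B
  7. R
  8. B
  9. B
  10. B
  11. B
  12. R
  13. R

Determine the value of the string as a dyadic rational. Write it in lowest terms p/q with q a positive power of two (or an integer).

Prefix values for B B B B B B R B B B B R R via {L|R} + simplicity:
G(B) = { 0 | ∅ } => 1
G(BB) = { 0, 1 | ∅ } => 2
G(BBB) = { 0, 1, 2 | ∅ } => 3
G(BBBB) = { 0, 1, 2, 3 | ∅ } => 4
G(BBBBB) = { 0, 1, 2, 3, 4 | ∅ } => 5
G(BBBBBB) = { 0, 1, 2, 3, 4, 5 | ∅ } => 6
G(BBBBBBR) = { 0, 1, 2, 3, 4, 5 | 6 } => 11/2
G(BBBBBBRB) = { 0, 1, 2, 3, 4, 5, 11/2 | 6 } => 23/4
G(BBBBBBRBB) = { 0, 1, 2, 3, 4, 5, 11/2, 23/4 | 6 } => 47/8
G(BBBBBBRBBB) = { 0, 1, 2, 3, 4, 5, 11/2, 23/4, 47/8 | 6 } => 95/16
G(BBBBBBRBBBB) = { 0, 1, 2, 3, 4, 5, 11/2, 23/4, 47/8, 95/16 | 6 } => 191/32
G(BBBBBBRBBBBR) = { 0, 1, 2, 3, 4, 5, 11/2, 23/4, 47/8, 95/16 | 191/32, 6 } => 381/64
G(BBBBBBRBBBBRR) = { 0, 1, 2, 3, 4, 5, 11/2, 23/4, 47/8, 95/16 | 381/64, 191/32, 6 } => 761/128

761/128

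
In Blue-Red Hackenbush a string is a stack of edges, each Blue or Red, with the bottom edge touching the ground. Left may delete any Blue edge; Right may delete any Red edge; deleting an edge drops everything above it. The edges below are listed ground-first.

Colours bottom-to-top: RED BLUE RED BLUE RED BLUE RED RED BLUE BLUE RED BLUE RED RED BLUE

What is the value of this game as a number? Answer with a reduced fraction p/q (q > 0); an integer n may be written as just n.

-11053/16384

val(R) = { — | 0 } so -1
val(RB) = { -1 | 0 } so -1/2
val(RBR) = { -1 | -1/2 0 } so -3/4
val(RBRB) = { -1 -3/4 | -1/2 0 } so -5/8
val(RBRBR) = { -1 -3/4 | -5/8 -1/2 0 } so -11/16
val(RBRBRB) = { -1 -3/4 -11/16 | -5/8 -1/2 0 } so -21/32
val(RBRBRBR) = { -1 -3/4 -11/16 | -21/32 -5/8 -1/2 0 } so -43/64
val(RBRBRBRR) = { -1 -3/4 -11/16 | -43/64 -21/32 -5/8 -1/2 0 } so -87/128
val(RBRBRBRRB) = { -1 -3/4 -11/16 -87/128 | -43/64 -21/32 -5/8 -1/2 0 } so -173/256
val(RBRBRBRRBB) = { -1 -3/4 -11/16 -87/128 -173/256 | -43/64 -21/32 -5/8 -1/2 0 } so -345/512
val(RBRBRBRRBBR) = { -1 -3/4 -11/16 -87/128 -173/256 | -345/512 -43/64 -21/32 -5/8 -1/2 0 } so -691/1024
val(RBRBRBRRBBRB) = { -1 -3/4 -11/16 -87/128 -173/256 -691/1024 | -345/512 -43/64 -21/32 -5/8 -1/2 0 } so -1381/2048
val(RBRBRBRRBBRBR) = { -1 -3/4 -11/16 -87/128 -173/256 -691/1024 | -1381/2048 -345/512 -43/64 -21/32 -5/8 -1/2 0 } so -2763/4096
val(RBRBRBRRBBRBRR) = { -1 -3/4 -11/16 -87/128 -173/256 -691/1024 | -2763/4096 -1381/2048 -345/512 -43/64 -21/32 -5/8 -1/2 0 } so -5527/8192
val(RBRBRBRRBBRBRRB) = { -1 -3/4 -11/16 -87/128 -173/256 -691/1024 -5527/8192 | -2763/4096 -1381/2048 -345/512 -43/64 -21/32 -5/8 -1/2 0 } so -11053/16384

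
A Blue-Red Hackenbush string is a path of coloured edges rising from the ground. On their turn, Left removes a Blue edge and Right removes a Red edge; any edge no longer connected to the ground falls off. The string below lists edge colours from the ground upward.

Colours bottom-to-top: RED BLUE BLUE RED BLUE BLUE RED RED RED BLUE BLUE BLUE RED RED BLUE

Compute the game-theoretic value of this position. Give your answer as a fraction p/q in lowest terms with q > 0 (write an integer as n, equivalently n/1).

-5005/16384

v(R) = { none | 0 } => -1
v(RB) = { -1 | 0 } => -1/2
v(RBB) = { -1 -1/2 | 0 } => -1/4
v(RBBR) = { -1 -1/2 | -1/4 0 } => -3/8
v(RBBRB) = { -1 -1/2 -3/8 | -1/4 0 } => -5/16
v(RBBRBB) = { -1 -1/2 -3/8 -5/16 | -1/4 0 } => -9/32
v(RBBRBBR) = { -1 -1/2 -3/8 -5/16 | -9/32 -1/4 0 } => -19/64
v(RBBRBBRR) = { -1 -1/2 -3/8 -5/16 | -19/64 -9/32 -1/4 0 } => -39/128
v(RBBRBBRRR) = { -1 -1/2 -3/8 -5/16 | -39/128 -19/64 -9/32 -1/4 0 } => -79/256
v(RBBRBBRRRB) = { -1 -1/2 -3/8 -5/16 -79/256 | -39/128 -19/64 -9/32 -1/4 0 } => -157/512
v(RBBRBBRRRBB) = { -1 -1/2 -3/8 -5/16 -79/256 -157/512 | -39/128 -19/64 -9/32 -1/4 0 } => -313/1024
v(RBBRBBRRRBBB) = { -1 -1/2 -3/8 -5/16 -79/256 -157/512 -313/1024 | -39/128 -19/64 -9/32 -1/4 0 } => -625/2048
v(RBBRBBRRRBBBR) = { -1 -1/2 -3/8 -5/16 -79/256 -157/512 -313/1024 | -625/2048 -39/128 -19/64 -9/32 -1/4 0 } => -1251/4096
v(RBBRBBRRRBBBRR) = { -1 -1/2 -3/8 -5/16 -79/256 -157/512 -313/1024 | -1251/4096 -625/2048 -39/128 -19/64 -9/32 -1/4 0 } => -2503/8192
v(RBBRBBRRRBBBRRB) = { -1 -1/2 -3/8 -5/16 -79/256 -157/512 -313/1024 -2503/8192 | -1251/4096 -625/2048 -39/128 -19/64 -9/32 -1/4 0 } => -5005/16384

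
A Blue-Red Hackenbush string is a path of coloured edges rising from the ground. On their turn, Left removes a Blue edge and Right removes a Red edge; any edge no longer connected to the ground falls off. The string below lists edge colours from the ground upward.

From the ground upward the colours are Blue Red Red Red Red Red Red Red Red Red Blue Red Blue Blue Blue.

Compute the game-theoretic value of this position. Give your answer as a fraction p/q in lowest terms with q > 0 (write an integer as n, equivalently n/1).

47/16384

Build v(s[:k]) for k = 1..15, string s = Blue Red Red Red Red Red Red Red Red Red Blue Red Blue Blue Blue.
step 1: add Blue to get B; options L={ 0 } R={ (no moves) } => 1
step 2: add Red to get BR; options L={ 0 } R={ 1 } => 1/2
step 3: add Red to get BRR; options L={ 0 } R={ 1/2; 1 } => 1/4
step 4: add Red to get BRRR; options L={ 0 } R={ 1/4; 1/2; 1 } => 1/8
step 5: add Red to get BRRRR; options L={ 0 } R={ 1/8; 1/4; 1/2; 1 } => 1/16
step 6: add Red to get BRRRRR; options L={ 0 } R={ 1/16; 1/8; 1/4; 1/2; 1 } => 1/32
step 7: add Red to get BRRRRRR; options L={ 0 } R={ 1/32; 1/16; 1/8; 1/4; 1/2; 1 } => 1/64
step 8: add Red to get BRRRRRRR; options L={ 0 } R={ 1/64; 1/32; 1/16; 1/8; 1/4; 1/2; 1 } => 1/128
step 9: add Red to get BRRRRRRRR; options L={ 0 } R={ 1/128; 1/64; 1/32; 1/16; 1/8; 1/4; 1/2; 1 } => 1/256
step 10: add Red to get BRRRRRRRRR; options L={ 0 } R={ 1/256; 1/128; 1/64; 1/32; 1/16; 1/8; 1/4; 1/2; 1 } => 1/512
step 11: add Blue to get BRRRRRRRRRB; options L={ 0; 1/512 } R={ 1/256; 1/128; 1/64; 1/32; 1/16; 1/8; 1/4; 1/2; 1 } => 3/1024
step 12: add Red to get BRRRRRRRRRBR; options L={ 0; 1/512 } R={ 3/1024; 1/256; 1/128; 1/64; 1/32; 1/16; 1/8; 1/4; 1/2; 1 } => 5/2048
step 13: add Blue to get BRRRRRRRRRBRB; options L={ 0; 1/512; 5/2048 } R={ 3/1024; 1/256; 1/128; 1/64; 1/32; 1/16; 1/8; 1/4; 1/2; 1 } => 11/4096
step 14: add Blue to get BRRRRRRRRRBRBB; options L={ 0; 1/512; 5/2048; 11/4096 } R={ 3/1024; 1/256; 1/128; 1/64; 1/32; 1/16; 1/8; 1/4; 1/2; 1 } => 23/8192
step 15: add Blue to get BRRRRRRRRRBRBBB; options L={ 0; 1/512; 5/2048; 11/4096; 23/8192 } R={ 3/1024; 1/256; 1/128; 1/64; 1/32; 1/16; 1/8; 1/4; 1/2; 1 } => 47/16384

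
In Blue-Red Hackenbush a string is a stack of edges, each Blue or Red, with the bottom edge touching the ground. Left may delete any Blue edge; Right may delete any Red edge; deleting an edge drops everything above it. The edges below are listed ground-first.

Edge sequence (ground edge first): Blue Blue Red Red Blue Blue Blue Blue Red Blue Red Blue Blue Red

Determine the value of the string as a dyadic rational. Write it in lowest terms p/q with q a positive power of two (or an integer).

6061/4096

G(B) = { 0 | ∅ } => 1
G(BB) = { 0, 1 | ∅ } => 2
G(BBR) = { 0, 1 | 2 } => 3/2
G(BBRR) = { 0, 1 | 3/2, 2 } => 5/4
G(BBRRB) = { 0, 1, 5/4 | 3/2, 2 } => 11/8
G(BBRRBB) = { 0, 1, 5/4, 11/8 | 3/2, 2 } => 23/16
G(BBRRBBB) = { 0, 1, 5/4, 11/8, 23/16 | 3/2, 2 } => 47/32
G(BBRRBBBB) = { 0, 1, 5/4, 11/8, 23/16, 47/32 | 3/2, 2 } => 95/64
G(BBRRBBBBR) = { 0, 1, 5/4, 11/8, 23/16, 47/32 | 95/64, 3/2, 2 } => 189/128
G(BBRRBBBBRB) = { 0, 1, 5/4, 11/8, 23/16, 47/32, 189/128 | 95/64, 3/2, 2 } => 379/256
G(BBRRBBBBRBR) = { 0, 1, 5/4, 11/8, 23/16, 47/32, 189/128 | 379/256, 95/64, 3/2, 2 } => 757/512
G(BBRRBBBBRBRB) = { 0, 1, 5/4, 11/8, 23/16, 47/32, 189/128, 757/512 | 379/256, 95/64, 3/2, 2 } => 1515/1024
G(BBRRBBBBRBRBB) = { 0, 1, 5/4, 11/8, 23/16, 47/32, 189/128, 757/512, 1515/1024 | 379/256, 95/64, 3/2, 2 } => 3031/2048
G(BBRRBBBBRBRBBR) = { 0, 1, 5/4, 11/8, 23/16, 47/32, 189/128, 757/512, 1515/1024 | 3031/2048, 379/256, 95/64, 3/2, 2 } => 6061/4096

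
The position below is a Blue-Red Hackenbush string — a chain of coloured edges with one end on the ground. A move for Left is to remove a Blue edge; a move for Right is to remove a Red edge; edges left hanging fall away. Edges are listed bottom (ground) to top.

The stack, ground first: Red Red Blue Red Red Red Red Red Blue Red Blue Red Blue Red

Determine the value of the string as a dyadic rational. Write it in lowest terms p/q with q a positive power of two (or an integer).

edge 1 of 14 (Red): { — | 0 } → -1
edge 2 of 14 (Red): { — | -1, 0 } → -2
edge 3 of 14 (Blue): { -2 | -1, 0 } → -3/2
edge 4 of 14 (Red): { -2 | -3/2, -1, 0 } → -7/4
edge 5 of 14 (Red): { -2 | -7/4, -3/2, -1, 0 } → -15/8
edge 6 of 14 (Red): { -2 | -15/8, -7/4, -3/2, -1, 0 } → -31/16
edge 7 of 14 (Red): { -2 | -31/16, -15/8, -7/4, -3/2, -1, 0 } → -63/32
edge 8 of 14 (Red): { -2 | -63/32, -31/16, -15/8, -7/4, -3/2, -1, 0 } → -127/64
edge 9 of 14 (Blue): { -2, -127/64 | -63/32, -31/16, -15/8, -7/4, -3/2, -1, 0 } → -253/128
edge 10 of 14 (Red): { -2, -127/64 | -253/128, -63/32, -31/16, -15/8, -7/4, -3/2, -1, 0 } → -507/256
edge 11 of 14 (Blue): { -2, -127/64, -507/256 | -253/128, -63/32, -31/16, -15/8, -7/4, -3/2, -1, 0 } → -1013/512
edge 12 of 14 (Red): { -2, -127/64, -507/256 | -1013/512, -253/128, -63/32, -31/16, -15/8, -7/4, -3/2, -1, 0 } → -2027/1024
edge 13 of 14 (Blue): { -2, -127/64, -507/256, -2027/1024 | -1013/512, -253/128, -63/32, -31/16, -15/8, -7/4, -3/2, -1, 0 } → -4053/2048
edge 14 of 14 (Red): { -2, -127/64, -507/256, -2027/1024 | -4053/2048, -1013/512, -253/128, -63/32, -31/16, -15/8, -7/4, -3/2, -1, 0 } → -8107/4096

-8107/4096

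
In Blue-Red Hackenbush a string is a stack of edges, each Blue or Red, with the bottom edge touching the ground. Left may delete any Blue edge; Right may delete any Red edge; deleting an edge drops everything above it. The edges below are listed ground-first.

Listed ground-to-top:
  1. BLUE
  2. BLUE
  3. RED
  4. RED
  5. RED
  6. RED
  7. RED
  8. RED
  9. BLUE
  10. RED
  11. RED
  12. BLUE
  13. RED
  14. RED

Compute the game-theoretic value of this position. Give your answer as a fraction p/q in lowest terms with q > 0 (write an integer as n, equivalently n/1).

4169/4096

B: Left { 0 }, Right { · } gives simplest 1
BB: Left { 0; 1 }, Right { · } gives simplest 2
BBR: Left { 0; 1 }, Right { 2 } gives simplest 3/2
BBRR: Left { 0; 1 }, Right { 3/2; 2 } gives simplest 5/4
BBRRR: Left { 0; 1 }, Right { 5/4; 3/2; 2 } gives simplest 9/8
BBRRRR: Left { 0; 1 }, Right { 9/8; 5/4; 3/2; 2 } gives simplest 17/16
BBRRRRR: Left { 0; 1 }, Right { 17/16; 9/8; 5/4; 3/2; 2 } gives simplest 33/32
BBRRRRRR: Left { 0; 1 }, Right { 33/32; 17/16; 9/8; 5/4; 3/2; 2 } gives simplest 65/64
BBRRRRRRB: Left { 0; 1; 65/64 }, Right { 33/32; 17/16; 9/8; 5/4; 3/2; 2 } gives simplest 131/128
BBRRRRRRBR: Left { 0; 1; 65/64 }, Right { 131/128; 33/32; 17/16; 9/8; 5/4; 3/2; 2 } gives simplest 261/256
BBRRRRRRBRR: Left { 0; 1; 65/64 }, Right { 261/256; 131/128; 33/32; 17/16; 9/8; 5/4; 3/2; 2 } gives simplest 521/512
BBRRRRRRBRRB: Left { 0; 1; 65/64; 521/512 }, Right { 261/256; 131/128; 33/32; 17/16; 9/8; 5/4; 3/2; 2 } gives simplest 1043/1024
BBRRRRRRBRRBR: Left { 0; 1; 65/64; 521/512 }, Right { 1043/1024; 261/256; 131/128; 33/32; 17/16; 9/8; 5/4; 3/2; 2 } gives simplest 2085/2048
BBRRRRRRBRRBRR: Left { 0; 1; 65/64; 521/512 }, Right { 2085/2048; 1043/1024; 261/256; 131/128; 33/32; 17/16; 9/8; 5/4; 3/2; 2 } gives simplest 4169/4096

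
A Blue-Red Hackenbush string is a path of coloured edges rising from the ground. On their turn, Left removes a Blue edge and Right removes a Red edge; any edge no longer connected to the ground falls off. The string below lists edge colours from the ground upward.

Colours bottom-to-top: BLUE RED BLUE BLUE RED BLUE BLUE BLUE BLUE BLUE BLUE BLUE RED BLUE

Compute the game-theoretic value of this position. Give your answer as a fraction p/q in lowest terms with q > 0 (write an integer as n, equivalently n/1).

Prefix values for BLUE RED BLUE BLUE RED BLUE BLUE BLUE BLUE BLUE BLUE BLUE RED BLUE via {L|R} + simplicity:
1 of 14 · B · max L 0 · min R +∞ = 1
2 of 14 · BR · max L 0 · min R 1 = 1/2
3 of 14 · BRB · max L 1/2 · min R 1 = 3/4
4 of 14 · BRBB · max L 3/4 · min R 1 = 7/8
5 of 14 · BRBBR · max L 3/4 · min R 7/8 = 13/16
6 of 14 · BRBBRB · max L 13/16 · min R 7/8 = 27/32
7 of 14 · BRBBRBB · max L 27/32 · min R 7/8 = 55/64
8 of 14 · BRBBRBBB · max L 55/64 · min R 7/8 = 111/128
9 of 14 · BRBBRBBBB · max L 111/128 · min R 7/8 = 223/256
10 of 14 · BRBBRBBBBB · max L 223/256 · min R 7/8 = 447/512
11 of 14 · BRBBRBBBBBB · max L 447/512 · min R 7/8 = 895/1024
12 of 14 · BRBBRBBBBBBB · max L 895/1024 · min R 7/8 = 1791/2048
13 of 14 · BRBBRBBBBBBBR · max L 895/1024 · min R 1791/2048 = 3581/4096
14 of 14 · BRBBRBBBBBBBRB · max L 3581/4096 · min R 1791/2048 = 7163/8192

7163/8192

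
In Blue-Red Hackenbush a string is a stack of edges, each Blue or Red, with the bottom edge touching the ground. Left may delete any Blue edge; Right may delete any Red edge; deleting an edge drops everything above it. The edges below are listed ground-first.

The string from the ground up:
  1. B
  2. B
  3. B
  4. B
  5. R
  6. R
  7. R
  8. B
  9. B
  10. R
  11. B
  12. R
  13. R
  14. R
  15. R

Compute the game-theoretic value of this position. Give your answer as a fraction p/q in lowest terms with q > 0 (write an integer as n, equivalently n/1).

B: Left { 0 }, Right { ∅ } — simplest 1
BB: Left { 0, 1 }, Right { ∅ } — simplest 2
BBB: Left { 0, 1, 2 }, Right { ∅ } — simplest 3
BBBB: Left { 0, 1, 2, 3 }, Right { ∅ } — simplest 4
BBBBR: Left { 0, 1, 2, 3 }, Right { 4 } — simplest 7/2
BBBBRR: Left { 0, 1, 2, 3 }, Right { 7/2, 4 } — simplest 13/4
BBBBRRR: Left { 0, 1, 2, 3 }, Right { 13/4, 7/2, 4 } — simplest 25/8
BBBBRRRB: Left { 0, 1, 2, 3, 25/8 }, Right { 13/4, 7/2, 4 } — simplest 51/16
BBBBRRRBB: Left { 0, 1, 2, 3, 25/8, 51/16 }, Right { 13/4, 7/2, 4 } — simplest 103/32
BBBBRRRBBR: Left { 0, 1, 2, 3, 25/8, 51/16 }, Right { 103/32, 13/4, 7/2, 4 } — simplest 205/64
BBBBRRRBBRB: Left { 0, 1, 2, 3, 25/8, 51/16, 205/64 }, Right { 103/32, 13/4, 7/2, 4 } — simplest 411/128
BBBBRRRBBRBR: Left { 0, 1, 2, 3, 25/8, 51/16, 205/64 }, Right { 411/128, 103/32, 13/4, 7/2, 4 } — simplest 821/256
BBBBRRRBBRBRR: Left { 0, 1, 2, 3, 25/8, 51/16, 205/64 }, Right { 821/256, 411/128, 103/32, 13/4, 7/2, 4 } — simplest 1641/512
BBBBRRRBBRBRRR: Left { 0, 1, 2, 3, 25/8, 51/16, 205/64 }, Right { 1641/512, 821/256, 411/128, 103/32, 13/4, 7/2, 4 } — simplest 3281/1024
BBBBRRRBBRBRRRR: Left { 0, 1, 2, 3, 25/8, 51/16, 205/64 }, Right { 3281/1024, 1641/512, 821/256, 411/128, 103/32, 13/4, 7/2, 4 } — simplest 6561/2048

6561/2048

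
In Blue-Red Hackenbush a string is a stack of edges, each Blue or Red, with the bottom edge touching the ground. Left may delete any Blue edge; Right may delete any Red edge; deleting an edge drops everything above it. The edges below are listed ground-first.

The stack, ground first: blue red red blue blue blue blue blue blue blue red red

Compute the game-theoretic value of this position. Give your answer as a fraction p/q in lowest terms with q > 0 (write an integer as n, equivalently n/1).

1017/2048

Prefix values for blue red red blue blue blue blue blue blue blue red red via {L|R} + simplicity:
edge 1 of 12 (blue): { 0 | none } → 1
edge 2 of 12 (red): { 0 | 1 } → 1/2
edge 3 of 12 (red): { 0 | 1/2 1 } → 1/4
edge 4 of 12 (blue): { 0 1/4 | 1/2 1 } → 3/8
edge 5 of 12 (blue): { 0 1/4 3/8 | 1/2 1 } → 7/16
edge 6 of 12 (blue): { 0 1/4 3/8 7/16 | 1/2 1 } → 15/32
edge 7 of 12 (blue): { 0 1/4 3/8 7/16 15/32 | 1/2 1 } → 31/64
edge 8 of 12 (blue): { 0 1/4 3/8 7/16 15/32 31/64 | 1/2 1 } → 63/128
edge 9 of 12 (blue): { 0 1/4 3/8 7/16 15/32 31/64 63/128 | 1/2 1 } → 127/256
edge 10 of 12 (blue): { 0 1/4 3/8 7/16 15/32 31/64 63/128 127/256 | 1/2 1 } → 255/512
edge 11 of 12 (red): { 0 1/4 3/8 7/16 15/32 31/64 63/128 127/256 | 255/512 1/2 1 } → 509/1024
edge 12 of 12 (red): { 0 1/4 3/8 7/16 15/32 31/64 63/128 127/256 | 509/1024 255/512 1/2 1 } → 1017/2048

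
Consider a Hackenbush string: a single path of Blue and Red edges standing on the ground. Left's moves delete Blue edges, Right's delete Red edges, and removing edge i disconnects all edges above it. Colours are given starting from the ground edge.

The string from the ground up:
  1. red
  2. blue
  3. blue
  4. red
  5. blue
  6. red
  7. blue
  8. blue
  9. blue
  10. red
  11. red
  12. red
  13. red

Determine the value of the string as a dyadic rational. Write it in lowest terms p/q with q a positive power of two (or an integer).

-1311/4096

value_1 [r]  L=[]  R=[0]  so -1
value_2 [rb]  L=[-1]  R=[0]  so -1/2
value_3 [rbb]  L=[-1; -1/2]  R=[0]  so -1/4
value_4 [rbbr]  L=[-1; -1/2]  R=[-1/4; 0]  so -3/8
value_5 [rbbrb]  L=[-1; -1/2; -3/8]  R=[-1/4; 0]  so -5/16
value_6 [rbbrbr]  L=[-1; -1/2; -3/8]  R=[-5/16; -1/4; 0]  so -11/32
value_7 [rbbrbrb]  L=[-1; -1/2; -3/8; -11/32]  R=[-5/16; -1/4; 0]  so -21/64
value_8 [rbbrbrbb]  L=[-1; -1/2; -3/8; -11/32; -21/64]  R=[-5/16; -1/4; 0]  so -41/128
value_9 [rbbrbrbbb]  L=[-1; -1/2; -3/8; -11/32; -21/64; -41/128]  R=[-5/16; -1/4; 0]  so -81/256
value_10 [rbbrbrbbbr]  L=[-1; -1/2; -3/8; -11/32; -21/64; -41/128]  R=[-81/256; -5/16; -1/4; 0]  so -163/512
value_11 [rbbrbrbbbrr]  L=[-1; -1/2; -3/8; -11/32; -21/64; -41/128]  R=[-163/512; -81/256; -5/16; -1/4; 0]  so -327/1024
value_12 [rbbrbrbbbrrr]  L=[-1; -1/2; -3/8; -11/32; -21/64; -41/128]  R=[-327/1024; -163/512; -81/256; -5/16; -1/4; 0]  so -655/2048
value_13 [rbbrbrbbbrrrr]  L=[-1; -1/2; -3/8; -11/32; -21/64; -41/128]  R=[-655/2048; -327/1024; -163/512; -81/256; -5/16; -1/4; 0]  so -1311/4096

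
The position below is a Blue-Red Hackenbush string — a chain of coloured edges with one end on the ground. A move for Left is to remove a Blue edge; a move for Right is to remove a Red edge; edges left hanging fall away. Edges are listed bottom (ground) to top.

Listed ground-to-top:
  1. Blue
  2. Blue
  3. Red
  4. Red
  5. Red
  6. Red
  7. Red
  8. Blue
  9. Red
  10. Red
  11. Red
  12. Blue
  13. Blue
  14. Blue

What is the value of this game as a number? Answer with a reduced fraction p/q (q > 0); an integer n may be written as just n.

1 of 14 · B · max L 0 · min R +∞ so 1
2 of 14 · BB · max L 1 · min R +∞ so 2
3 of 14 · BBR · max L 1 · min R 2 so 3/2
4 of 14 · BBRR · max L 1 · min R 3/2 so 5/4
5 of 14 · BBRRR · max L 1 · min R 5/4 so 9/8
6 of 14 · BBRRRR · max L 1 · min R 9/8 so 17/16
7 of 14 · BBRRRRR · max L 1 · min R 17/16 so 33/32
8 of 14 · BBRRRRRB · max L 33/32 · min R 17/16 so 67/64
9 of 14 · BBRRRRRBR · max L 33/32 · min R 67/64 so 133/128
10 of 14 · BBRRRRRBRR · max L 33/32 · min R 133/128 so 265/256
11 of 14 · BBRRRRRBRRR · max L 33/32 · min R 265/256 so 529/512
12 of 14 · BBRRRRRBRRRB · max L 529/512 · min R 265/256 so 1059/1024
13 of 14 · BBRRRRRBRRRBB · max L 1059/1024 · min R 265/256 so 2119/2048
14 of 14 · BBRRRRRBRRRBBB · max L 2119/2048 · min R 265/256 so 4239/4096

4239/4096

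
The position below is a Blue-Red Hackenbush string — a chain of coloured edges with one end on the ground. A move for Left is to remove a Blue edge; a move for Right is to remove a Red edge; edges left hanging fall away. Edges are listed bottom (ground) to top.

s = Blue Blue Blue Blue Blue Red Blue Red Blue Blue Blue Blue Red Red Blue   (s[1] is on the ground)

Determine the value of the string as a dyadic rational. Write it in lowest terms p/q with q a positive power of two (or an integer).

Recurse on prefixes of the 15-edge string Blue Blue Blue Blue Blue Red Blue Red Blue Blue Blue Blue Red Red Blue:
v(B) = { 0 | (no moves) } → 1
v(BB) = { 0, 1 | (no moves) } → 2
v(BBB) = { 0, 1, 2 | (no moves) } → 3
v(BBBB) = { 0, 1, 2, 3 | (no moves) } → 4
v(BBBBB) = { 0, 1, 2, 3, 4 | (no moves) } → 5
v(BBBBBR) = { 0, 1, 2, 3, 4 | 5 } → 9/2
v(BBBBBRB) = { 0, 1, 2, 3, 4, 9/2 | 5 } → 19/4
v(BBBBBRBR) = { 0, 1, 2, 3, 4, 9/2 | 19/4, 5 } → 37/8
v(BBBBBRBRB) = { 0, 1, 2, 3, 4, 9/2, 37/8 | 19/4, 5 } → 75/16
v(BBBBBRBRBB) = { 0, 1, 2, 3, 4, 9/2, 37/8, 75/16 | 19/4, 5 } → 151/32
v(BBBBBRBRBBB) = { 0, 1, 2, 3, 4, 9/2, 37/8, 75/16, 151/32 | 19/4, 5 } → 303/64
v(BBBBBRBRBBBB) = { 0, 1, 2, 3, 4, 9/2, 37/8, 75/16, 151/32, 303/64 | 19/4, 5 } → 607/128
v(BBBBBRBRBBBBR) = { 0, 1, 2, 3, 4, 9/2, 37/8, 75/16, 151/32, 303/64 | 607/128, 19/4, 5 } → 1213/256
v(BBBBBRBRBBBBRR) = { 0, 1, 2, 3, 4, 9/2, 37/8, 75/16, 151/32, 303/64 | 1213/256, 607/128, 19/4, 5 } → 2425/512
v(BBBBBRBRBBBBRRB) = { 0, 1, 2, 3, 4, 9/2, 37/8, 75/16, 151/32, 303/64, 2425/512 | 1213/256, 607/128, 19/4, 5 } → 4851/1024

4851/1024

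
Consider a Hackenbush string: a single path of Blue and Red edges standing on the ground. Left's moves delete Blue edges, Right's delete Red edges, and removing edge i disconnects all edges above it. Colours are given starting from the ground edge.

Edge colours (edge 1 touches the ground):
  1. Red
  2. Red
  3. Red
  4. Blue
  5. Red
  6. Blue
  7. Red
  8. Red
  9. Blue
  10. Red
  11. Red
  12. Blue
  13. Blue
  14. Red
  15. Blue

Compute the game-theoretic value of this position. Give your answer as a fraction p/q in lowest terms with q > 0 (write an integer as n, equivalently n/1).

-11109/4096

step 1: add Red to get R; options L={ (no moves) } R={ 0 } => -1
step 2: add Red to get RR; options L={ (no moves) } R={ -1 0 } => -2
step 3: add Red to get RRR; options L={ (no moves) } R={ -2 -1 0 } => -3
step 4: add Blue to get RRRB; options L={ -3 } R={ -2 -1 0 } => -5/2
step 5: add Red to get RRRBR; options L={ -3 } R={ -5/2 -2 -1 0 } => -11/4
step 6: add Blue to get RRRBRB; options L={ -3 -11/4 } R={ -5/2 -2 -1 0 } => -21/8
step 7: add Red to get RRRBRBR; options L={ -3 -11/4 } R={ -21/8 -5/2 -2 -1 0 } => -43/16
step 8: add Red to get RRRBRBRR; options L={ -3 -11/4 } R={ -43/16 -21/8 -5/2 -2 -1 0 } => -87/32
step 9: add Blue to get RRRBRBRRB; options L={ -3 -11/4 -87/32 } R={ -43/16 -21/8 -5/2 -2 -1 0 } => -173/64
step 10: add Red to get RRRBRBRRBR; options L={ -3 -11/4 -87/32 } R={ -173/64 -43/16 -21/8 -5/2 -2 -1 0 } => -347/128
step 11: add Red to get RRRBRBRRBRR; options L={ -3 -11/4 -87/32 } R={ -347/128 -173/64 -43/16 -21/8 -5/2 -2 -1 0 } => -695/256
step 12: add Blue to get RRRBRBRRBRRB; options L={ -3 -11/4 -87/32 -695/256 } R={ -347/128 -173/64 -43/16 -21/8 -5/2 -2 -1 0 } => -1389/512
step 13: add Blue to get RRRBRBRRBRRBB; options L={ -3 -11/4 -87/32 -695/256 -1389/512 } R={ -347/128 -173/64 -43/16 -21/8 -5/2 -2 -1 0 } => -2777/1024
step 14: add Red to get RRRBRBRRBRRBBR; options L={ -3 -11/4 -87/32 -695/256 -1389/512 } R={ -2777/1024 -347/128 -173/64 -43/16 -21/8 -5/2 -2 -1 0 } => -5555/2048
step 15: add Blue to get RRRBRBRRBRRBBRB; options L={ -3 -11/4 -87/32 -695/256 -1389/512 -5555/2048 } R={ -2777/1024 -347/128 -173/64 -43/16 -21/8 -5/2 -2 -1 0 } => -11109/4096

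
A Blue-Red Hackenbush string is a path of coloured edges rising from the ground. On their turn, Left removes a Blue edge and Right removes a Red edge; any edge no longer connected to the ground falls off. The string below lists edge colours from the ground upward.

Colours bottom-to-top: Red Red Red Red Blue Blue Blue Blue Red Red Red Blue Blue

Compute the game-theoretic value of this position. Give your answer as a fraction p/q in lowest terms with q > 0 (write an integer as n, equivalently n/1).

v_1 [R]  L=[·]  R=[0]  ⇒ -1
v_2 [RR]  L=[·]  R=[-1; 0]  ⇒ -2
v_3 [RRR]  L=[·]  R=[-2; -1; 0]  ⇒ -3
v_4 [RRRR]  L=[·]  R=[-3; -2; -1; 0]  ⇒ -4
v_5 [RRRRB]  L=[-4]  R=[-3; -2; -1; 0]  ⇒ -7/2
v_6 [RRRRBB]  L=[-4; -7/2]  R=[-3; -2; -1; 0]  ⇒ -13/4
v_7 [RRRRBBB]  L=[-4; -7/2; -13/4]  R=[-3; -2; -1; 0]  ⇒ -25/8
v_8 [RRRRBBBB]  L=[-4; -7/2; -13/4; -25/8]  R=[-3; -2; -1; 0]  ⇒ -49/16
v_9 [RRRRBBBBR]  L=[-4; -7/2; -13/4; -25/8]  R=[-49/16; -3; -2; -1; 0]  ⇒ -99/32
v_10 [RRRRBBBBRR]  L=[-4; -7/2; -13/4; -25/8]  R=[-99/32; -49/16; -3; -2; -1; 0]  ⇒ -199/64
v_11 [RRRRBBBBRRR]  L=[-4; -7/2; -13/4; -25/8]  R=[-199/64; -99/32; -49/16; -3; -2; -1; 0]  ⇒ -399/128
v_12 [RRRRBBBBRRRB]  L=[-4; -7/2; -13/4; -25/8; -399/128]  R=[-199/64; -99/32; -49/16; -3; -2; -1; 0]  ⇒ -797/256
v_13 [RRRRBBBBRRRBB]  L=[-4; -7/2; -13/4; -25/8; -399/128; -797/256]  R=[-199/64; -99/32; -49/16; -3; -2; -1; 0]  ⇒ -1593/512

-1593/512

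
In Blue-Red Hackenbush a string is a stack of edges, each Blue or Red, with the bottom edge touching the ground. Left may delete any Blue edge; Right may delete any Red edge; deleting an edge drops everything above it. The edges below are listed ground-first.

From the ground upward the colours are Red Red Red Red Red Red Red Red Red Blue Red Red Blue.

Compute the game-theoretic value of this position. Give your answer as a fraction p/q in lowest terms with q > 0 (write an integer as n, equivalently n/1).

-141/16

Prefix values for Red Red Red Red Red Red Red Red Red Blue Red Red Blue via {L|R} + simplicity:
edge 1 of 13 (Red): { ∅ | 0 } so -1
edge 2 of 13 (Red): { ∅ | -1; 0 } so -2
edge 3 of 13 (Red): { ∅ | -2; -1; 0 } so -3
edge 4 of 13 (Red): { ∅ | -3; -2; -1; 0 } so -4
edge 5 of 13 (Red): { ∅ | -4; -3; -2; -1; 0 } so -5
edge 6 of 13 (Red): { ∅ | -5; -4; -3; -2; -1; 0 } so -6
edge 7 of 13 (Red): { ∅ | -6; -5; -4; -3; -2; -1; 0 } so -7
edge 8 of 13 (Red): { ∅ | -7; -6; -5; -4; -3; -2; -1; 0 } so -8
edge 9 of 13 (Red): { ∅ | -8; -7; -6; -5; -4; -3; -2; -1; 0 } so -9
edge 10 of 13 (Blue): { -9 | -8; -7; -6; -5; -4; -3; -2; -1; 0 } so -17/2
edge 11 of 13 (Red): { -9 | -17/2; -8; -7; -6; -5; -4; -3; -2; -1; 0 } so -35/4
edge 12 of 13 (Red): { -9 | -35/4; -17/2; -8; -7; -6; -5; -4; -3; -2; -1; 0 } so -71/8
edge 13 of 13 (Blue): { -9; -71/8 | -35/4; -17/2; -8; -7; -6; -5; -4; -3; -2; -1; 0 } so -141/16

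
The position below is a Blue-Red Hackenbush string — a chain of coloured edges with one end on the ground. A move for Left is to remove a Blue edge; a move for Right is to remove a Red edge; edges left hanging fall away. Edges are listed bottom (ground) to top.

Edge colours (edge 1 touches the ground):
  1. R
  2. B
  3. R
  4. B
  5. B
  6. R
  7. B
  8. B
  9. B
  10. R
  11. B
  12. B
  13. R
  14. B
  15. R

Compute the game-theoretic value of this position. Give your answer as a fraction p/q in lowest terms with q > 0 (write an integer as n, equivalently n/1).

-9291/16384

step 1: add R to get R; options L={ — } R={ 0 } => -1
step 2: add B to get RB; options L={ -1 } R={ 0 } => -1/2
step 3: add R to get RBR; options L={ -1 } R={ -1/2,0 } => -3/4
step 4: add B to get RBRB; options L={ -1,-3/4 } R={ -1/2,0 } => -5/8
step 5: add B to get RBRBB; options L={ -1,-3/4,-5/8 } R={ -1/2,0 } => -9/16
step 6: add R to get RBRBBR; options L={ -1,-3/4,-5/8 } R={ -9/16,-1/2,0 } => -19/32
step 7: add B to get RBRBBRB; options L={ -1,-3/4,-5/8,-19/32 } R={ -9/16,-1/2,0 } => -37/64
step 8: add B to get RBRBBRBB; options L={ -1,-3/4,-5/8,-19/32,-37/64 } R={ -9/16,-1/2,0 } => -73/128
step 9: add B to get RBRBBRBBB; options L={ -1,-3/4,-5/8,-19/32,-37/64,-73/128 } R={ -9/16,-1/2,0 } => -145/256
step 10: add R to get RBRBBRBBBR; options L={ -1,-3/4,-5/8,-19/32,-37/64,-73/128 } R={ -145/256,-9/16,-1/2,0 } => -291/512
step 11: add B to get RBRBBRBBBRB; options L={ -1,-3/4,-5/8,-19/32,-37/64,-73/128,-291/512 } R={ -145/256,-9/16,-1/2,0 } => -581/1024
step 12: add B to get RBRBBRBBBRBB; options L={ -1,-3/4,-5/8,-19/32,-37/64,-73/128,-291/512,-581/1024 } R={ -145/256,-9/16,-1/2,0 } => -1161/2048
step 13: add R to get RBRBBRBBBRBBR; options L={ -1,-3/4,-5/8,-19/32,-37/64,-73/128,-291/512,-581/1024 } R={ -1161/2048,-145/256,-9/16,-1/2,0 } => -2323/4096
step 14: add B to get RBRBBRBBBRBBRB; options L={ -1,-3/4,-5/8,-19/32,-37/64,-73/128,-291/512,-581/1024,-2323/4096 } R={ -1161/2048,-145/256,-9/16,-1/2,0 } => -4645/8192
step 15: add R to get RBRBBRBBBRBBRBR; options L={ -1,-3/4,-5/8,-19/32,-37/64,-73/128,-291/512,-581/1024,-2323/4096 } R={ -4645/8192,-1161/2048,-145/256,-9/16,-1/2,0 } => -9291/16384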